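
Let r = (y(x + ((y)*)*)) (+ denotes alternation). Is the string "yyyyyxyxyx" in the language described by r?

No split of yyyyyxyxyx into u·v has y matching u and (x+((y)*)*) matching v.

no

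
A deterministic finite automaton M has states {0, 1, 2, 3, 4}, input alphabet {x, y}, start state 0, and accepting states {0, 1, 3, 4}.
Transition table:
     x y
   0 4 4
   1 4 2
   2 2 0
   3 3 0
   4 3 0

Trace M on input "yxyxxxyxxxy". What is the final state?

0 --y--> 4
4 --x--> 3
3 --y--> 0
0 --x--> 4
4 --x--> 3
3 --x--> 3
3 --y--> 0
0 --x--> 4
4 --x--> 3
3 --x--> 3
3 --y--> 0

0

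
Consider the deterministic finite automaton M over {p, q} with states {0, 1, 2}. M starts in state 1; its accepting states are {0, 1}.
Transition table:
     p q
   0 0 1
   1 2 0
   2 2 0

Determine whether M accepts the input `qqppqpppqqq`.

1 --q--> 0
0 --q--> 1
1 --p--> 2
2 --p--> 2
2 --q--> 0
0 --p--> 0
0 --p--> 0
0 --p--> 0
0 --q--> 1
1 --q--> 0
0 --q--> 1
End in state 1, which is an accepting state.

accepted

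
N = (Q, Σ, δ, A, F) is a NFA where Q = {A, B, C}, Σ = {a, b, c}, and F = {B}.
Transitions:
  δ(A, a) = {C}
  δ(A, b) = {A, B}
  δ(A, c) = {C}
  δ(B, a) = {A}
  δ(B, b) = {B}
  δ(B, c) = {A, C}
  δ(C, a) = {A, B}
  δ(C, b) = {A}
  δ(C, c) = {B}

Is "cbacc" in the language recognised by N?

Start: {A}
read c: {C}
read b: {A}
read a: {C}
read c: {B}
read c: {A, C}
Reachable ∩ accepting = {} — empty.

rejected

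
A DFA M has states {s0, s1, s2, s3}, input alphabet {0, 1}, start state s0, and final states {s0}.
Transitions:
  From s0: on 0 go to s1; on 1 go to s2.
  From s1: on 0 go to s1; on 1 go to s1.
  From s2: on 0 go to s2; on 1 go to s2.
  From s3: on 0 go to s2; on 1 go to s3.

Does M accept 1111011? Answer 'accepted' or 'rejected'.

rejected

s0 --1--> s2
s2 --1--> s2
s2 --1--> s2
s2 --1--> s2
s2 --0--> s2
s2 --1--> s2
s2 --1--> s2
End in state s2, which is not an accepting state.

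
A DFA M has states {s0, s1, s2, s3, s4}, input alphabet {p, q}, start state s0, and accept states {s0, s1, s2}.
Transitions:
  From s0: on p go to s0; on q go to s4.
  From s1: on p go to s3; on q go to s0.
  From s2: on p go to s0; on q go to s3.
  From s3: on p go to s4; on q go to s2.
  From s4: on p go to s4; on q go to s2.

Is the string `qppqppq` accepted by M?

s0 --q--> s4
s4 --p--> s4
s4 --p--> s4
s4 --q--> s2
s2 --p--> s0
s0 --p--> s0
s0 --q--> s4
End in state s4, which is not an accepting state.

rejected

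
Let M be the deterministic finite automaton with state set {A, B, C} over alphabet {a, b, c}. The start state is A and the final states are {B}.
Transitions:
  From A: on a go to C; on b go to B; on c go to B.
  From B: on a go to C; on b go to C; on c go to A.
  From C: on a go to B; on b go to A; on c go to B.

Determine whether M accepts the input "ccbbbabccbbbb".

accepted

A --c--> B
B --c--> A
A --b--> B
B --b--> C
C --b--> A
A --a--> C
C --b--> A
A --c--> B
B --c--> A
A --b--> B
B --b--> C
C --b--> A
A --b--> B
End in state B, which is an accepting state.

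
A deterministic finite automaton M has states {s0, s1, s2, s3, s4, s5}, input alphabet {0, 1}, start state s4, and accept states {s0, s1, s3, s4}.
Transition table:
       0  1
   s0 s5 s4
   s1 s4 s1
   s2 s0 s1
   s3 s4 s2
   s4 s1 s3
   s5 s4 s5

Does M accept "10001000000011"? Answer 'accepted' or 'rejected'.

s4 --1--> s3
s3 --0--> s4
s4 --0--> s1
s1 --0--> s4
s4 --1--> s3
s3 --0--> s4
s4 --0--> s1
s1 --0--> s4
s4 --0--> s1
s1 --0--> s4
s4 --0--> s1
s1 --0--> s4
s4 --1--> s3
s3 --1--> s2
End in state s2, which is not an accepting state.

rejected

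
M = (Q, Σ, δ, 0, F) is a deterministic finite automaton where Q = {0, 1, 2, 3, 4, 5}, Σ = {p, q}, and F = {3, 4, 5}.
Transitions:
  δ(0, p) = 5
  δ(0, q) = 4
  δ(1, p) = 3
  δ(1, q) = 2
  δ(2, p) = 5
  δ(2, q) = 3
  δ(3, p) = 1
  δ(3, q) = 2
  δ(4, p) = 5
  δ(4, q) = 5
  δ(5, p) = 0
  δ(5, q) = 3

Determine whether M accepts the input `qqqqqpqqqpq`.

accepted

0 --q--> 4
4 --q--> 5
5 --q--> 3
3 --q--> 2
2 --q--> 3
3 --p--> 1
1 --q--> 2
2 --q--> 3
3 --q--> 2
2 --p--> 5
5 --q--> 3
End in state 3, which is an accepting state.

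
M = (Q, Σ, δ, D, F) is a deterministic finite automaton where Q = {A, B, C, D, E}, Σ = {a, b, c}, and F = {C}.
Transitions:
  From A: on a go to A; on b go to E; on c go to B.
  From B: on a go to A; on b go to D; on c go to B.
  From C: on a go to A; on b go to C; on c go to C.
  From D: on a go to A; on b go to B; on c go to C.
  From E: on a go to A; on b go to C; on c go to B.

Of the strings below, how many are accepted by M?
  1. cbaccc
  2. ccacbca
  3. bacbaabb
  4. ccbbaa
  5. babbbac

1

cbaccc: rejected
ccacbca: rejected
bacbaabb: accepted
ccbbaa: rejected
babbbac: rejected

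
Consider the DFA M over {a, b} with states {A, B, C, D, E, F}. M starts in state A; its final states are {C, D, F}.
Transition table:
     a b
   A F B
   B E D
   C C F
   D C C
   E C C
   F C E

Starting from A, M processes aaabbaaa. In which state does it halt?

A --a--> F
F --a--> C
C --a--> C
C --b--> F
F --b--> E
E --a--> C
C --a--> C
C --a--> C

C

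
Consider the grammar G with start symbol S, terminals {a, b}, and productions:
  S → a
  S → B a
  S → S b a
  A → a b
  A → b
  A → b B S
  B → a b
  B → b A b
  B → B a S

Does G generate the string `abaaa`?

S ⇒ Ba ⇒ BaSa ⇒ abaSa ⇒ abaaa

yes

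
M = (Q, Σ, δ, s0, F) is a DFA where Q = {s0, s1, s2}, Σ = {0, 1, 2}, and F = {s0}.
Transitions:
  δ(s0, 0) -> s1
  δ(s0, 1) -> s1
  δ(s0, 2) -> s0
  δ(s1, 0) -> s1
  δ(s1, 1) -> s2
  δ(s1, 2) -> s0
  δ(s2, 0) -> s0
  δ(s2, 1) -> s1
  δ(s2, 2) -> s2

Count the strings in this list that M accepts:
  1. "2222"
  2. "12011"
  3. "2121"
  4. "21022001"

1

"2222": accepted
"12011": rejected
"2121": rejected
"21022001": rejected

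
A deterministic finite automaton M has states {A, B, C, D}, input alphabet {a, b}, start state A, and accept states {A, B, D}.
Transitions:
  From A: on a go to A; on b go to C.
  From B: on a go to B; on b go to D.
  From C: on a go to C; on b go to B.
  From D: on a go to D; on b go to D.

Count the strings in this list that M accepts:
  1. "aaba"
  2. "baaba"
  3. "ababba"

"aaba": rejected
"baaba": accepted
"ababba": accepted

2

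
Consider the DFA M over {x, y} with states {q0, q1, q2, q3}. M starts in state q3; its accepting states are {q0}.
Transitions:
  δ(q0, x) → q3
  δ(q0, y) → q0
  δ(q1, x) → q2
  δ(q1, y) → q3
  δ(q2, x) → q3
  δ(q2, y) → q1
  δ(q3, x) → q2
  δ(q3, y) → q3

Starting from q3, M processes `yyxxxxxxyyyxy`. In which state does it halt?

q1

q3 --y--> q3
q3 --y--> q3
q3 --x--> q2
q2 --x--> q3
q3 --x--> q2
q2 --x--> q3
q3 --x--> q2
q2 --x--> q3
q3 --y--> q3
q3 --y--> q3
q3 --y--> q3
q3 --x--> q2
q2 --y--> q1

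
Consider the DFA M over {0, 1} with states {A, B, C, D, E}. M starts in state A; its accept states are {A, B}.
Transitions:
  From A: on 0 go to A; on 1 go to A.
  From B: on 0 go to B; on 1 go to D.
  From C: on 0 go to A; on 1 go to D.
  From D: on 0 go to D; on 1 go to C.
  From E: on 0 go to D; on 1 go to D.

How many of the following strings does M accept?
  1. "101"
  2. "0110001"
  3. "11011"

3

"101": accepted
"0110001": accepted
"11011": accepted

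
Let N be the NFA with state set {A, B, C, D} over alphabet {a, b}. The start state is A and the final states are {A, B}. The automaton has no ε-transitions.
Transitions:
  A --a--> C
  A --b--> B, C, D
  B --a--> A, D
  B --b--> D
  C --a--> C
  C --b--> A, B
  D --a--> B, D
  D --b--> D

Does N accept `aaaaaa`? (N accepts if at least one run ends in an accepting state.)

rejected

Start: {A}
read a: {C}
read a: {C}
read a: {C}
read a: {C}
read a: {C}
read a: {C}
Reachable ∩ accepting = {} — empty.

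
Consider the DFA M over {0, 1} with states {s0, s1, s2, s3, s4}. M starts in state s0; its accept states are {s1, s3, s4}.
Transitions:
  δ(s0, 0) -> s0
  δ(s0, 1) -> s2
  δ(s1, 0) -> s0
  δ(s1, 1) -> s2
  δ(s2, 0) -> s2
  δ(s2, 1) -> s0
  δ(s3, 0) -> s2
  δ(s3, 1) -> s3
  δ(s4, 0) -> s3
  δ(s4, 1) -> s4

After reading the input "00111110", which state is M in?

s2

s0 --0--> s0
s0 --0--> s0
s0 --1--> s2
s2 --1--> s0
s0 --1--> s2
s2 --1--> s0
s0 --1--> s2
s2 --0--> s2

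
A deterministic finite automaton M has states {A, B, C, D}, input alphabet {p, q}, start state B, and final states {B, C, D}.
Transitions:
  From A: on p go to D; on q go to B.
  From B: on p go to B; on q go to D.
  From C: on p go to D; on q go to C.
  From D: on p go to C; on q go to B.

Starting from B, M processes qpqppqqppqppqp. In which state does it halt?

D

B --q--> D
D --p--> C
C --q--> C
C --p--> D
D --p--> C
C --q--> C
C --q--> C
C --p--> D
D --p--> C
C --q--> C
C --p--> D
D --p--> C
C --q--> C
C --p--> D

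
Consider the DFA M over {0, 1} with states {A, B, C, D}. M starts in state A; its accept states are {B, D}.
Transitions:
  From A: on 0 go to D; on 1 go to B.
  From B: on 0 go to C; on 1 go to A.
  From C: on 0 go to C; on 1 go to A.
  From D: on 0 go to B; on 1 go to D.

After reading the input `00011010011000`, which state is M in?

A --0--> D
D --0--> B
B --0--> C
C --1--> A
A --1--> B
B --0--> C
C --1--> A
A --0--> D
D --0--> B
B --1--> A
A --1--> B
B --0--> C
C --0--> C
C --0--> C

C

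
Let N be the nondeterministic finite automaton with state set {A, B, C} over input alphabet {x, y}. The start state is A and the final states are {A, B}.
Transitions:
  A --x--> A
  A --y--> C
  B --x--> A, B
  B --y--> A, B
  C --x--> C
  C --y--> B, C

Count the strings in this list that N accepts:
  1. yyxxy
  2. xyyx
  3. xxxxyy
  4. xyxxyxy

yyxxy: accepted
xyyx: accepted
xxxxyy: accepted
xyxxyxy: accepted

4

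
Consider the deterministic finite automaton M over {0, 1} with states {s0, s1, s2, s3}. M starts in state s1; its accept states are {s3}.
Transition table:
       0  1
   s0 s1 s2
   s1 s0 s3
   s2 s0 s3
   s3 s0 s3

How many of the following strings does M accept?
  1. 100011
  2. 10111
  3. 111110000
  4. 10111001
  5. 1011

4

100011: accepted
10111: accepted
111110000: rejected
10111001: accepted
1011: accepted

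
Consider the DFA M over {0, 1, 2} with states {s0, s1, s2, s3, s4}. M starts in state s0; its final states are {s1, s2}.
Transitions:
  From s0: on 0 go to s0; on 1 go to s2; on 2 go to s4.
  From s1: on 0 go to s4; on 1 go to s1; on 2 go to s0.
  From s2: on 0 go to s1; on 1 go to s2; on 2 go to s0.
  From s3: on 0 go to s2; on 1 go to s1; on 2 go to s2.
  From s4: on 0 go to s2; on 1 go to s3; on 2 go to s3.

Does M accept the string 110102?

s0 --1--> s2
s2 --1--> s2
s2 --0--> s1
s1 --1--> s1
s1 --0--> s4
s4 --2--> s3
End in state s3, which is not an accepting state.

rejected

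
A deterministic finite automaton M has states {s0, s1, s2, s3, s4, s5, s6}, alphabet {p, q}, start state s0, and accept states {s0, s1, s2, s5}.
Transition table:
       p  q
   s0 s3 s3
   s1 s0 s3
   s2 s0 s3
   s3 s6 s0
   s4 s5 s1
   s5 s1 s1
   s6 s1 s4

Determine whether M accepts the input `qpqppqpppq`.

s0 --q--> s3
s3 --p--> s6
s6 --q--> s4
s4 --p--> s5
s5 --p--> s1
s1 --q--> s3
s3 --p--> s6
s6 --p--> s1
s1 --p--> s0
s0 --q--> s3
End in state s3, which is not an accepting state.

rejected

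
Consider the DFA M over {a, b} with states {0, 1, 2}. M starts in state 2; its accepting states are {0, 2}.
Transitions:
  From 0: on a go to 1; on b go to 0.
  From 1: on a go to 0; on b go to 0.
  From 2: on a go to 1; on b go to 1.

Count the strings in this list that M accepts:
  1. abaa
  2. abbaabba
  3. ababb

abaa: accepted
abbaabba: rejected
ababb: accepted

2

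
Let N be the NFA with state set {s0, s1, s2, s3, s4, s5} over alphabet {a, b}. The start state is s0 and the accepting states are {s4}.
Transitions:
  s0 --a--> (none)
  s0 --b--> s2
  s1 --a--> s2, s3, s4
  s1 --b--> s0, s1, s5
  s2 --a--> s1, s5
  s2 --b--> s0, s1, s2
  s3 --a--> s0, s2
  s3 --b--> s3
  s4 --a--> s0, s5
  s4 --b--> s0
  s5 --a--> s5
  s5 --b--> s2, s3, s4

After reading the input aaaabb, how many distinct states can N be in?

Start: {s0}
read a: {}
The reachable set is empty and stays empty for the remaining 5 symbols.
Final reachable set {} has 0 states.

0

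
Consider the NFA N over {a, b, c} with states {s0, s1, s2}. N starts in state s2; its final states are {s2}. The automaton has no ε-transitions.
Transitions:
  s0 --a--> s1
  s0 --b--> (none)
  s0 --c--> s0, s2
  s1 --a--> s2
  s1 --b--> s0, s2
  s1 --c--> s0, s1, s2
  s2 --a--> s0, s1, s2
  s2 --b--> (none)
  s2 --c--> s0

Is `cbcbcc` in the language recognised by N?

rejected

Start: {s2}
read c: {s0}
read b: {}
The reachable set is empty and stays empty for the remaining 4 symbols.
Reachable ∩ accepting = {} — empty.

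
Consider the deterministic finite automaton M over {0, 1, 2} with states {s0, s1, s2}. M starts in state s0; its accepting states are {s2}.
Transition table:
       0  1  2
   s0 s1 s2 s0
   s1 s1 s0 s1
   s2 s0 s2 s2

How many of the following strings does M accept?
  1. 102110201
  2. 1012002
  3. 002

0

102110201: rejected
1012002: rejected
002: rejected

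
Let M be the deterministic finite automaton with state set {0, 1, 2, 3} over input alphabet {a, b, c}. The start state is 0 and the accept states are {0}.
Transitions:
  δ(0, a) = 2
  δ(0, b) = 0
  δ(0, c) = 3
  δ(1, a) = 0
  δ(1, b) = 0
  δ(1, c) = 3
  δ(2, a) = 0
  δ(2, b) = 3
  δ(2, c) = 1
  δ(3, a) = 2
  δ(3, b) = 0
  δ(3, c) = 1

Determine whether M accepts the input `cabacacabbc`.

rejected

0 --c--> 3
3 --a--> 2
2 --b--> 3
3 --a--> 2
2 --c--> 1
1 --a--> 0
0 --c--> 3
3 --a--> 2
2 --b--> 3
3 --b--> 0
0 --c--> 3
End in state 3, which is not an accepting state.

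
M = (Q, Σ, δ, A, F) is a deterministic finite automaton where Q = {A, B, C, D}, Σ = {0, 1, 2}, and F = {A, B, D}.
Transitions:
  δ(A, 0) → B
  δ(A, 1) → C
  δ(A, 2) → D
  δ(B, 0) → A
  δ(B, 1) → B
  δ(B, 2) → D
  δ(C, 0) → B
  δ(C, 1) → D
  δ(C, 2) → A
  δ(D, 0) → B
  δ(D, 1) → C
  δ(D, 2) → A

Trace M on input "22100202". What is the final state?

D

A --2--> D
D --2--> A
A --1--> C
C --0--> B
B --0--> A
A --2--> D
D --0--> B
B --2--> D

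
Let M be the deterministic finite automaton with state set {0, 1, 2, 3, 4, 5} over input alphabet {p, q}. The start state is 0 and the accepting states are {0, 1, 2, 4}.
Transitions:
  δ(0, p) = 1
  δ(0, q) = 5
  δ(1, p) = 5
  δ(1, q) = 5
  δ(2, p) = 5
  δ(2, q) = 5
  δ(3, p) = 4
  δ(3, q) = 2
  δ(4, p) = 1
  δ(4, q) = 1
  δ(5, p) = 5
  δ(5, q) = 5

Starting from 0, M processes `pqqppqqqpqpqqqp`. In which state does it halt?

0 --p--> 1
1 --q--> 5
5 --q--> 5
5 --p--> 5
5 --p--> 5
5 --q--> 5
5 --q--> 5
5 --q--> 5
5 --p--> 5
5 --q--> 5
5 --p--> 5
5 --q--> 5
5 --q--> 5
5 --q--> 5
5 --p--> 5

5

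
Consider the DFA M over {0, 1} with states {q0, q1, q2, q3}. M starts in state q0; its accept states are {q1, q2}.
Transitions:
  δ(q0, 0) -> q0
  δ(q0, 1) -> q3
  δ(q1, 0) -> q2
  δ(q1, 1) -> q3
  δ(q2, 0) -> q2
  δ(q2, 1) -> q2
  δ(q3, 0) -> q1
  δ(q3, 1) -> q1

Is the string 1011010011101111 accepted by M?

q0 --1--> q3
q3 --0--> q1
q1 --1--> q3
q3 --1--> q1
q1 --0--> q2
q2 --1--> q2
q2 --0--> q2
q2 --0--> q2
q2 --1--> q2
q2 --1--> q2
q2 --1--> q2
q2 --0--> q2
q2 --1--> q2
q2 --1--> q2
q2 --1--> q2
q2 --1--> q2
End in state q2, which is an accepting state.

accepted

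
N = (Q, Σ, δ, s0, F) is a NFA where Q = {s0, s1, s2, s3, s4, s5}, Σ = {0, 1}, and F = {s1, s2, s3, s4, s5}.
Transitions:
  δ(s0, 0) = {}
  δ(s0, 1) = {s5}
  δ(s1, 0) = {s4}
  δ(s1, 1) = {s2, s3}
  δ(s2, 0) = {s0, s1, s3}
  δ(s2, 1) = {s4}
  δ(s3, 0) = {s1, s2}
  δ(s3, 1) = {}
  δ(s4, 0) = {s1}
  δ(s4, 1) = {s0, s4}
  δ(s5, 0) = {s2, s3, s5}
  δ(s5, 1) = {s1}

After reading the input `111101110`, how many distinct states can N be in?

Start: {s0}
read 1: {s5}
read 1: {s1}
read 1: {s2, s3}
read 1: {s4}
read 0: {s1}
read 1: {s2, s3}
read 1: {s4}
read 1: {s0, s4}
read 0: {s1}
Final reachable set {s1} has 1 state.

1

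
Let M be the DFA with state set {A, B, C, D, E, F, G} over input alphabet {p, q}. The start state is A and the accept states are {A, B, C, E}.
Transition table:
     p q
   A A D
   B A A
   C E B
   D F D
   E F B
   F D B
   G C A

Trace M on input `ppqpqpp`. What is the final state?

A

A --p--> A
A --p--> A
A --q--> D
D --p--> F
F --q--> B
B --p--> A
A --p--> A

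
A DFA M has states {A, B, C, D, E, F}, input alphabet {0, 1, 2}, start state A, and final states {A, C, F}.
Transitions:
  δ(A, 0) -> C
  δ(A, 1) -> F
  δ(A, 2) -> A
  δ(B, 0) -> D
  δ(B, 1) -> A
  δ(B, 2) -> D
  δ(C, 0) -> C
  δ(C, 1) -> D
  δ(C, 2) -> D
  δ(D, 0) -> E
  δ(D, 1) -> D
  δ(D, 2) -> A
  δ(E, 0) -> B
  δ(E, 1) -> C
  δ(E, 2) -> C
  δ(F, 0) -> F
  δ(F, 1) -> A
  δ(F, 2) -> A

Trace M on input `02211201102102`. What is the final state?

C

A --0--> C
C --2--> D
D --2--> A
A --1--> F
F --1--> A
A --2--> A
A --0--> C
C --1--> D
D --1--> D
D --0--> E
E --2--> C
C --1--> D
D --0--> E
E --2--> C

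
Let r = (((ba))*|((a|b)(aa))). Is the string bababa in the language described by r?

The left alternative ((ba))* matches bababa.

yes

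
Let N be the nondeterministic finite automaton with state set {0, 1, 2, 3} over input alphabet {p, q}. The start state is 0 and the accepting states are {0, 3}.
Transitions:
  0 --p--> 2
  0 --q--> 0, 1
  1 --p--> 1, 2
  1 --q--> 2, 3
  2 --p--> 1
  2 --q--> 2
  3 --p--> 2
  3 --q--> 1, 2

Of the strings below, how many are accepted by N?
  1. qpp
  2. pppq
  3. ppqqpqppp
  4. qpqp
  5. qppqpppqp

1

qpp: rejected
pppq: accepted
ppqqpqppp: rejected
qpqp: rejected
qppqpppqp: rejected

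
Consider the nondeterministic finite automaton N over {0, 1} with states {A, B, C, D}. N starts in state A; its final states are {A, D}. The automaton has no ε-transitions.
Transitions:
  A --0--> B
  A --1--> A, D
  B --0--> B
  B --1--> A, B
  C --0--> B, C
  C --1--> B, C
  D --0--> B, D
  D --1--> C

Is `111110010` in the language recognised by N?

Start: {A}
read 1: {A, D}
read 1: {A, C, D}
read 1: {A, B, C, D}
read 1: {A, B, C, D}
read 1: {A, B, C, D}
read 0: {B, C, D}
read 0: {B, C, D}
read 1: {A, B, C}
read 0: {B, C}
Reachable ∩ accepting = {} — empty.

rejected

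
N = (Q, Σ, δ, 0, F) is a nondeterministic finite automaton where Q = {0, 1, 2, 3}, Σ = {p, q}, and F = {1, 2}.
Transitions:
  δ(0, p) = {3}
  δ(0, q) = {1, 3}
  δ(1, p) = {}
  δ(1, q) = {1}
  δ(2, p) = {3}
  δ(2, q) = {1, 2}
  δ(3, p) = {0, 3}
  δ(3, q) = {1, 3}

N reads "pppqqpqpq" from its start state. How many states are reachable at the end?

Start: {0}
read p: {3}
read p: {0, 3}
read p: {0, 3}
read q: {1, 3}
read q: {1, 3}
read p: {0, 3}
read q: {1, 3}
read p: {0, 3}
read q: {1, 3}
Final reachable set {1, 3} has 2 states.

2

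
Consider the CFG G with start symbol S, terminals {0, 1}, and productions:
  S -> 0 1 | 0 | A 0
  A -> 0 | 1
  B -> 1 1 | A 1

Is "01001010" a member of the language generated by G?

no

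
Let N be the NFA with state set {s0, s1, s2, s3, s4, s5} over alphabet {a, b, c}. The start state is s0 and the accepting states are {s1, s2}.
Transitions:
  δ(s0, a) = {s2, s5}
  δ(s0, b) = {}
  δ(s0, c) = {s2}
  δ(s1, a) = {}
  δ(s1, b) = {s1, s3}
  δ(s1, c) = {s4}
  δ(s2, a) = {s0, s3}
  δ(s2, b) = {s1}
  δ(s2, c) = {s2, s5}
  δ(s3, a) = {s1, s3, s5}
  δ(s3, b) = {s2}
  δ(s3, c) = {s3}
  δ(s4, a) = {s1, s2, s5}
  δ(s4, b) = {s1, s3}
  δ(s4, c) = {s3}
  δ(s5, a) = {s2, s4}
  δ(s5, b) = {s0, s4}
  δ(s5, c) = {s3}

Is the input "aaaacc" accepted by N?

Start: {s0}
read a: {s2, s5}
read a: {s0, s2, s3, s4}
read a: {s0, s1, s2, s3, s5}
read a: {s0, s1, s2, s3, s4, s5}
read c: {s2, s3, s4, s5}
read c: {s2, s3, s5}
Reachable ∩ accepting = {s2} — nonempty.

accepted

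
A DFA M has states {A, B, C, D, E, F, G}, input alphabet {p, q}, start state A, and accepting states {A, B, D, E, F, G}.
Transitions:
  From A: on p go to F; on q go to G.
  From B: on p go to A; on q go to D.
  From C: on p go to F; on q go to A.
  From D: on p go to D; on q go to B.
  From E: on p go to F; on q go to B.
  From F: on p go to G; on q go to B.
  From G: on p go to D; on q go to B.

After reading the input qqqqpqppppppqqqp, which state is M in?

A --q--> G
G --q--> B
B --q--> D
D --q--> B
B --p--> A
A --q--> G
G --p--> D
D --p--> D
D --p--> D
D --p--> D
D --p--> D
D --p--> D
D --q--> B
B --q--> D
D --q--> B
B --p--> A

A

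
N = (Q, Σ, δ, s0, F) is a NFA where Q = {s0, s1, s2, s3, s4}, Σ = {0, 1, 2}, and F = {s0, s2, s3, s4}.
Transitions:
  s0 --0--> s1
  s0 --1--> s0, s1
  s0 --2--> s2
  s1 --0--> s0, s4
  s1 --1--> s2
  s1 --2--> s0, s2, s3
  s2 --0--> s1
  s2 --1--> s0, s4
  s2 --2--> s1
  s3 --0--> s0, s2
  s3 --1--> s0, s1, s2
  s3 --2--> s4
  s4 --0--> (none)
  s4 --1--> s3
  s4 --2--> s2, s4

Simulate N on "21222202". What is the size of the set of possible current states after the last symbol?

Start: {s0}
read 2: {s2}
read 1: {s0, s4}
read 2: {s2, s4}
read 2: {s1, s2, s4}
read 2: {s0, s1, s2, s3, s4}
read 2: {s0, s1, s2, s3, s4}
read 0: {s0, s1, s2, s4}
read 2: {s0, s1, s2, s3, s4}
Final reachable set {s0, s1, s2, s3, s4} has 5 states.

5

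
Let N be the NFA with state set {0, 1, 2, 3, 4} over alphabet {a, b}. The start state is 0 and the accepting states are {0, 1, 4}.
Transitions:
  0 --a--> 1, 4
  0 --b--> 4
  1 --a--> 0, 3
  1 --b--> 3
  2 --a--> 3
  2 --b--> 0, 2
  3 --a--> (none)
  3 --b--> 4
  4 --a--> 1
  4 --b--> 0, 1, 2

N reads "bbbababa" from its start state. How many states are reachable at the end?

Start: {0}
read b: {4}
read b: {0, 1, 2}
read b: {0, 2, 3, 4}
read a: {1, 3, 4}
read b: {0, 1, 2, 3, 4}
read a: {0, 1, 3, 4}
read b: {0, 1, 2, 3, 4}
read a: {0, 1, 3, 4}
Final reachable set {0, 1, 3, 4} has 4 states.

4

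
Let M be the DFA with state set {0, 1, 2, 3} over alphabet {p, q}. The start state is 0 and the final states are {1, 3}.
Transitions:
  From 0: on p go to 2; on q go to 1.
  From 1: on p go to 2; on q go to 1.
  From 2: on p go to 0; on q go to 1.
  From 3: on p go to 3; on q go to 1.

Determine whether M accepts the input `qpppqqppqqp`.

rejected

0 --q--> 1
1 --p--> 2
2 --p--> 0
0 --p--> 2
2 --q--> 1
1 --q--> 1
1 --p--> 2
2 --p--> 0
0 --q--> 1
1 --q--> 1
1 --p--> 2
End in state 2, which is not an accepting state.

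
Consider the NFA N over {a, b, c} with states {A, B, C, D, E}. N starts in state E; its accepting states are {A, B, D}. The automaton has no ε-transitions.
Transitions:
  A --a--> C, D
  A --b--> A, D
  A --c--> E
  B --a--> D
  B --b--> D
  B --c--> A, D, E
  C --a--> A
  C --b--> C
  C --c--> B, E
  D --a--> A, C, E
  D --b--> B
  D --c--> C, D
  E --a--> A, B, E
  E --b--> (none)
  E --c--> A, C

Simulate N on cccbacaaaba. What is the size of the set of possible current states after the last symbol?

4

Start: {E}
read c: {A, C}
read c: {B, E}
read c: {A, C, D, E}
read b: {A, B, C, D}
read a: {A, C, D, E}
read c: {A, B, C, D, E}
read a: {A, B, C, D, E}
read a: {A, B, C, D, E}
read a: {A, B, C, D, E}
read b: {A, B, C, D}
read a: {A, C, D, E}
Final reachable set {A, C, D, E} has 4 states.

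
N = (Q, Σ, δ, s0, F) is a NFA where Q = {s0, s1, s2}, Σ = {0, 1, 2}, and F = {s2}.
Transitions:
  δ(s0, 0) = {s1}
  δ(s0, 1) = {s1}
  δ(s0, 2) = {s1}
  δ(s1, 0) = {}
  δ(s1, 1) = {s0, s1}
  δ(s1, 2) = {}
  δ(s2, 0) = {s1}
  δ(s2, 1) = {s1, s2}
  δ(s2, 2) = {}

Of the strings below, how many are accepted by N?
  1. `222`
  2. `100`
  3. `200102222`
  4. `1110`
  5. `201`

0

`222`: rejected
`100`: rejected
`200102222`: rejected
`1110`: rejected
`201`: rejected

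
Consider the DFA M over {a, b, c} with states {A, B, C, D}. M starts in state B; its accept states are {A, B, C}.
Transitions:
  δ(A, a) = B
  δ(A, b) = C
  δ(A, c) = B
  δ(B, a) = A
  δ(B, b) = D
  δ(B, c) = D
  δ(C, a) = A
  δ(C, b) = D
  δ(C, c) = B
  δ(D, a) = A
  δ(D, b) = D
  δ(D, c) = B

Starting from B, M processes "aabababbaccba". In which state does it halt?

B --a--> A
A --a--> B
B --b--> D
D --a--> A
A --b--> C
C --a--> A
A --b--> C
C --b--> D
D --a--> A
A --c--> B
B --c--> D
D --b--> D
D --a--> A

A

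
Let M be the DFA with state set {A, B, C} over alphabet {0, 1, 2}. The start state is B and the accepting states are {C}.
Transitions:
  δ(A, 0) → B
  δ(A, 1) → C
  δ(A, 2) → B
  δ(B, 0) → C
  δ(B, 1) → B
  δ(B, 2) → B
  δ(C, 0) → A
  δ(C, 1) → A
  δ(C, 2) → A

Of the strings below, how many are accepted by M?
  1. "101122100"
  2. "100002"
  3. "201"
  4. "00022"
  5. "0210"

"101122100": rejected
"100002": rejected
"201": rejected
"00022": rejected
"0210": rejected

0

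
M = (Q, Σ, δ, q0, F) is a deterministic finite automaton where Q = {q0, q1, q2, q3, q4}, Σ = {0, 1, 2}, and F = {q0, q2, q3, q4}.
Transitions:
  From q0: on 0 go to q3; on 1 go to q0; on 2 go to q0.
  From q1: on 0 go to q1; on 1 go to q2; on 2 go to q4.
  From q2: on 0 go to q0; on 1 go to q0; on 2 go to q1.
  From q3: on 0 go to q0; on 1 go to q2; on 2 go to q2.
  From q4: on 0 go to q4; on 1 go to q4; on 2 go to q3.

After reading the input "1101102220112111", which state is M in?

q0 --1--> q0
q0 --1--> q0
q0 --0--> q3
q3 --1--> q2
q2 --1--> q0
q0 --0--> q3
q3 --2--> q2
q2 --2--> q1
q1 --2--> q4
q4 --0--> q4
q4 --1--> q4
q4 --1--> q4
q4 --2--> q3
q3 --1--> q2
q2 --1--> q0
q0 --1--> q0

q0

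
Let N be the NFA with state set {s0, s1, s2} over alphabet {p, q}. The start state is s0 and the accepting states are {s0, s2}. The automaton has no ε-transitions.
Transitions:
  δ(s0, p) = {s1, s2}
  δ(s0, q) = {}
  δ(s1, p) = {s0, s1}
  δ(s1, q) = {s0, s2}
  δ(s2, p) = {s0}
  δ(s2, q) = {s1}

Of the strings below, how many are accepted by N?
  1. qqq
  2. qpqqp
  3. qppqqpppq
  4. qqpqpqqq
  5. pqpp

1

qqq: rejected
qpqqp: rejected
qppqqpppq: rejected
qqpqpqqq: rejected
pqpp: accepted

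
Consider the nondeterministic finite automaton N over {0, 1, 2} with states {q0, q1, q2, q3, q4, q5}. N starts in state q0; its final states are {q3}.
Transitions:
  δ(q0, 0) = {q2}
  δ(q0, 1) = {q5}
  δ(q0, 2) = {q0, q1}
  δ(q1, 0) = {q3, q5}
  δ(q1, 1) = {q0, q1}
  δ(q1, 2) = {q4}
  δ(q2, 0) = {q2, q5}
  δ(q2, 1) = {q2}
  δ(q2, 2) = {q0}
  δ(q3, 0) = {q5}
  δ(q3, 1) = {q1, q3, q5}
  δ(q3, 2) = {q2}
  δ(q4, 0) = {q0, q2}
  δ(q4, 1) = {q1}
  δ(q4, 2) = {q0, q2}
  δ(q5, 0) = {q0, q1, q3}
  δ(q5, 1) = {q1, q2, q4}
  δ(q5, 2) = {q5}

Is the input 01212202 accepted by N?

rejected

Start: {q0}
read 0: {q2}
read 1: {q2}
read 2: {q0}
read 1: {q5}
read 2: {q5}
read 2: {q5}
read 0: {q0, q1, q3}
read 2: {q0, q1, q2, q4}
Reachable ∩ accepting = {} — empty.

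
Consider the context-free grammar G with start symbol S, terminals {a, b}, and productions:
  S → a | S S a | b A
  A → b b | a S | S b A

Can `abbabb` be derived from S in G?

no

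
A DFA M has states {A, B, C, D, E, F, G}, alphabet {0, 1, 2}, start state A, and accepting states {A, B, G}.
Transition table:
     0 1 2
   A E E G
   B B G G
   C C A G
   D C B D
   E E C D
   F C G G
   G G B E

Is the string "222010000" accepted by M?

A --2--> G
G --2--> E
E --2--> D
D --0--> C
C --1--> A
A --0--> E
E --0--> E
E --0--> E
E --0--> E
End in state E, which is not an accepting state.

rejected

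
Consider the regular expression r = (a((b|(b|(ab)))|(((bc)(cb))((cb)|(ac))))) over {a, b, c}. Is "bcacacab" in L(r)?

no

No split of bcacacab into u·v has a matching u and ((b|(b|(ab)))|(((bc)(cb))((cb)|(ac)))) matching v.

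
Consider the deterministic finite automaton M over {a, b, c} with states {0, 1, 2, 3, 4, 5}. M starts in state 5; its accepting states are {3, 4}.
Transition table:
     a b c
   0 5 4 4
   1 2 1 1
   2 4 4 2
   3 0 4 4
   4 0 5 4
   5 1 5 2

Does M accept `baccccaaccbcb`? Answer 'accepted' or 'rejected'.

accepted

5 --b--> 5
5 --a--> 1
1 --c--> 1
1 --c--> 1
1 --c--> 1
1 --c--> 1
1 --a--> 2
2 --a--> 4
4 --c--> 4
4 --c--> 4
4 --b--> 5
5 --c--> 2
2 --b--> 4
End in state 4, which is an accepting state.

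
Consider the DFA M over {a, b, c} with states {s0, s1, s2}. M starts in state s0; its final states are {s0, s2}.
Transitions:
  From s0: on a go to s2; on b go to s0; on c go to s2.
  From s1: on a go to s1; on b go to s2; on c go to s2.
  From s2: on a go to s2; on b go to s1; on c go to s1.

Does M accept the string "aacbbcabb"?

accepted

s0 --a--> s2
s2 --a--> s2
s2 --c--> s1
s1 --b--> s2
s2 --b--> s1
s1 --c--> s2
s2 --a--> s2
s2 --b--> s1
s1 --b--> s2
End in state s2, which is an accepting state.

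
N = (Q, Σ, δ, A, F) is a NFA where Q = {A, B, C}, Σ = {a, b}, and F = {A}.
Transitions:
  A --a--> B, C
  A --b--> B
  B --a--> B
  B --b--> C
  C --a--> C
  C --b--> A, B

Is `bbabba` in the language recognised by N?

rejected

Start: {A}
read b: {B}
read b: {C}
read a: {C}
read b: {A, B}
read b: {B, C}
read a: {B, C}
Reachable ∩ accepting = {} — empty.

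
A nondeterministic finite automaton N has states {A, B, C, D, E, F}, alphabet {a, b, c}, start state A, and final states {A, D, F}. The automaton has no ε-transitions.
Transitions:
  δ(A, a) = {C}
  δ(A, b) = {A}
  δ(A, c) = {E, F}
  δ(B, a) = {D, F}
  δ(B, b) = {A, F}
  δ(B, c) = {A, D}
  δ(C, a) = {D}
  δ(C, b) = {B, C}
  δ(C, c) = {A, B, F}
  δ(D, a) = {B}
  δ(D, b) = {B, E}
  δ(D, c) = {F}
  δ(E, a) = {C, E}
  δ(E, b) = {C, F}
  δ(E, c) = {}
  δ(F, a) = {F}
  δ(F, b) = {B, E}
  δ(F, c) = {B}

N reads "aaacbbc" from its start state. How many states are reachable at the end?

4

Start: {A}
read a: {C}
read a: {D}
read a: {B}
read c: {A, D}
read b: {A, B, E}
read b: {A, C, F}
read c: {A, B, E, F}
Final reachable set {A, B, E, F} has 4 states.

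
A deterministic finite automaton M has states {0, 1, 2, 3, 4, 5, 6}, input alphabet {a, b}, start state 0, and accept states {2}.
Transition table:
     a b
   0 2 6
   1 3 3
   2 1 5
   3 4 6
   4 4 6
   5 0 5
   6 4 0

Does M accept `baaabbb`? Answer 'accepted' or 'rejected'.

0 --b--> 6
6 --a--> 4
4 --a--> 4
4 --a--> 4
4 --b--> 6
6 --b--> 0
0 --b--> 6
End in state 6, which is not an accepting state.

rejected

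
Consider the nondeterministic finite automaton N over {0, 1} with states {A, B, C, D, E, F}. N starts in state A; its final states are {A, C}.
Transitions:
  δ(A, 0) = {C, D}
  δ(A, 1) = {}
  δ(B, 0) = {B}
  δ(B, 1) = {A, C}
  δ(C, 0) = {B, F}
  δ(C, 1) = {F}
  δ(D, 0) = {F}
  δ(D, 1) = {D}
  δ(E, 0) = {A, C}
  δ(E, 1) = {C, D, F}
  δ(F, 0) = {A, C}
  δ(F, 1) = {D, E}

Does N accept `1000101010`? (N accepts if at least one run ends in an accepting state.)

Start: {A}
read 1: {}
The reachable set is empty and stays empty for the remaining 9 symbols.
Reachable ∩ accepting = {} — empty.

rejected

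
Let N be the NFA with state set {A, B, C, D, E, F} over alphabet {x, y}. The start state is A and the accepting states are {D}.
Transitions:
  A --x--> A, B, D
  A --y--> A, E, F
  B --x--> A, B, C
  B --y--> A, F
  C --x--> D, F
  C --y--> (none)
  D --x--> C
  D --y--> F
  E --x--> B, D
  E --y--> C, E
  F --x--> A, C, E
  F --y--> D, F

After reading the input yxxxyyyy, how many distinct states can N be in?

5

Start: {A}
read y: {A, E, F}
read x: {A, B, C, D, E}
read x: {A, B, C, D, F}
read x: {A, B, C, D, E, F}
read y: {A, C, D, E, F}
read y: {A, C, D, E, F}
read y: {A, C, D, E, F}
read y: {A, C, D, E, F}
Final reachable set {A, C, D, E, F} has 5 states.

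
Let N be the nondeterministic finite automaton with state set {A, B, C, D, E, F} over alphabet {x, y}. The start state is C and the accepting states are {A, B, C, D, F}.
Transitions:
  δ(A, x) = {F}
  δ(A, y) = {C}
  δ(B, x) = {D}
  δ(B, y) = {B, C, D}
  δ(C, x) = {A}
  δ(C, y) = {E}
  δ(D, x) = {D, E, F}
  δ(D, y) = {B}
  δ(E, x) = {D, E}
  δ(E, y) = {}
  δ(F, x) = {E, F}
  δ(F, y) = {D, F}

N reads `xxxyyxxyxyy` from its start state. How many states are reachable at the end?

Start: {C}
read x: {A}
read x: {F}
read x: {E, F}
read y: {D, F}
read y: {B, D, F}
read x: {D, E, F}
read x: {D, E, F}
read y: {B, D, F}
read x: {D, E, F}
read y: {B, D, F}
read y: {B, C, D, F}
Final reachable set {B, C, D, F} has 4 states.

4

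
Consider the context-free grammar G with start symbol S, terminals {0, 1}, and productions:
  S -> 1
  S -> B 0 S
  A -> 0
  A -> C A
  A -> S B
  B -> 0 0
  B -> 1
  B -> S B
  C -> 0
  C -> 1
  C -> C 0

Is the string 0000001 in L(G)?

S ⇒ B0S ⇒ 000S ⇒ 000B0S ⇒ 000000S ⇒ 0000001

yes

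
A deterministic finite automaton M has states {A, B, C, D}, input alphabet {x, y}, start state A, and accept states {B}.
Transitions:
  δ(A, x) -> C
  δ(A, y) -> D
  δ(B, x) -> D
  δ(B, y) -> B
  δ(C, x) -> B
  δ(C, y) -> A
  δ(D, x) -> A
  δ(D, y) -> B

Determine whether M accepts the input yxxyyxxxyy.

A --y--> D
D --x--> A
A --x--> C
C --y--> A
A --y--> D
D --x--> A
A --x--> C
C --x--> B
B --y--> B
B --y--> B
End in state B, which is an accepting state.

accepted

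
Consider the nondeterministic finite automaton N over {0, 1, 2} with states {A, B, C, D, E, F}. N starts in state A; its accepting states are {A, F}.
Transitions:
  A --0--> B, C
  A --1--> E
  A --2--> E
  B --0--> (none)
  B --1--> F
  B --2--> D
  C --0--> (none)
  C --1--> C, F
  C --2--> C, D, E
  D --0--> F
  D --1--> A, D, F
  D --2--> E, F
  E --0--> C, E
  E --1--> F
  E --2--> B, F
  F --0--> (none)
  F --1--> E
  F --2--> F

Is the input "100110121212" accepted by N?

Start: {A}
read 1: {E}
read 0: {C, E}
read 0: {C, E}
read 1: {C, F}
read 1: {C, E, F}
read 0: {C, E}
read 1: {C, F}
read 2: {C, D, E, F}
read 1: {A, C, D, E, F}
read 2: {B, C, D, E, F}
read 1: {A, C, D, E, F}
read 2: {B, C, D, E, F}
Reachable ∩ accepting = {F} — nonempty.

accepted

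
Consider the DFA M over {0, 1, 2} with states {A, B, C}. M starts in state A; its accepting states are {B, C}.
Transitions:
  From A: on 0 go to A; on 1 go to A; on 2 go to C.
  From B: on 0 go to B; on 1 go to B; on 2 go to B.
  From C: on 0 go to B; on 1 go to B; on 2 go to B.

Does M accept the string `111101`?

rejected

A --1--> A
A --1--> A
A --1--> A
A --1--> A
A --0--> A
A --1--> A
End in state A, which is not an accepting state.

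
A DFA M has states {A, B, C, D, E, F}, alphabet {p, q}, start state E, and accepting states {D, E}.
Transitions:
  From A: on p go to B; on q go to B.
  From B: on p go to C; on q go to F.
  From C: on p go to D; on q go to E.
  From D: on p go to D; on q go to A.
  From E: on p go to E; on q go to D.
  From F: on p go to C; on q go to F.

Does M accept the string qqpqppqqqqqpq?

E --q--> D
D --q--> A
A --p--> B
B --q--> F
F --p--> C
C --p--> D
D --q--> A
A --q--> B
B --q--> F
F --q--> F
F --q--> F
F --p--> C
C --q--> E
End in state E, which is an accepting state.

accepted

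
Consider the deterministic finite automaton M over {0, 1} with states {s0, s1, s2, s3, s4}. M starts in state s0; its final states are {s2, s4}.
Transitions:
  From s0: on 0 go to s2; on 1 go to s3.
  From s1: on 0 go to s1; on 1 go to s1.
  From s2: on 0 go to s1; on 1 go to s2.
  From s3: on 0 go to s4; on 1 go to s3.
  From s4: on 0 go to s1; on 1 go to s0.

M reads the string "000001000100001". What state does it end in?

s1

s0 --0--> s2
s2 --0--> s1
s1 --0--> s1
s1 --0--> s1
s1 --0--> s1
s1 --1--> s1
s1 --0--> s1
s1 --0--> s1
s1 --0--> s1
s1 --1--> s1
s1 --0--> s1
s1 --0--> s1
s1 --0--> s1
s1 --0--> s1
s1 --1--> s1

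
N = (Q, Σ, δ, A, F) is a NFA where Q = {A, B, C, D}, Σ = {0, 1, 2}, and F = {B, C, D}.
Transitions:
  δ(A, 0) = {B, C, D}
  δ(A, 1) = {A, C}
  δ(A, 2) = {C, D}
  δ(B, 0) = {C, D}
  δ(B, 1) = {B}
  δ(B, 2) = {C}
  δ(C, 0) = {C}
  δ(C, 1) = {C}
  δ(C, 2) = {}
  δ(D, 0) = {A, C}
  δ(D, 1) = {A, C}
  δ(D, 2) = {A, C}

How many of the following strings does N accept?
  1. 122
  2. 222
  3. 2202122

3

122: accepted
222: accepted
2202122: accepted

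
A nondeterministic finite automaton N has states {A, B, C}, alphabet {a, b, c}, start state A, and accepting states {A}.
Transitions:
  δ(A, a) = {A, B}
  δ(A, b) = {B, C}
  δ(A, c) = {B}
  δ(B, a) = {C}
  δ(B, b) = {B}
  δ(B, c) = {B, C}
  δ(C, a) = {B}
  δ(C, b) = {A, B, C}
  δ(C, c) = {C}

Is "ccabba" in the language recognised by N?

Start: {A}
read c: {B}
read c: {B, C}
read a: {B, C}
read b: {A, B, C}
read b: {A, B, C}
read a: {A, B, C}
Reachable ∩ accepting = {A} — nonempty.

accepted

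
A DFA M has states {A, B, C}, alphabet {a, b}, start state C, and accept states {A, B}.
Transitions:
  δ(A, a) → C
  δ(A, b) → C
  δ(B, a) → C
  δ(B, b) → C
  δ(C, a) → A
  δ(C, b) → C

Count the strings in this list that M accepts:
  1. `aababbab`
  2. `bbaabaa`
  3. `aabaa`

0

`aababbab`: rejected
`bbaabaa`: rejected
`aabaa`: rejected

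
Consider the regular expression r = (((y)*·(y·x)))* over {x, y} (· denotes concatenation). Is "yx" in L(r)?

yes

Split into 1 piece yx; each matches ((y)*·(y·x)).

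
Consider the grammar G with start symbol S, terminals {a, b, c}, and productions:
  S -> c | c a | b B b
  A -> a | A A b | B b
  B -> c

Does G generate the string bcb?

S ⇒ bBb ⇒ bcb

yes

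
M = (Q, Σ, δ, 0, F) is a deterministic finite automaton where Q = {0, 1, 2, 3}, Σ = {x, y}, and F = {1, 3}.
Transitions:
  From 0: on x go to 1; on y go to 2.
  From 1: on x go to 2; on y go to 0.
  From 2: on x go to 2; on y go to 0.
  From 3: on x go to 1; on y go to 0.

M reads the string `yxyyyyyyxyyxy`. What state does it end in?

0 --y--> 2
2 --x--> 2
2 --y--> 0
0 --y--> 2
2 --y--> 0
0 --y--> 2
2 --y--> 0
0 --y--> 2
2 --x--> 2
2 --y--> 0
0 --y--> 2
2 --x--> 2
2 --y--> 0

0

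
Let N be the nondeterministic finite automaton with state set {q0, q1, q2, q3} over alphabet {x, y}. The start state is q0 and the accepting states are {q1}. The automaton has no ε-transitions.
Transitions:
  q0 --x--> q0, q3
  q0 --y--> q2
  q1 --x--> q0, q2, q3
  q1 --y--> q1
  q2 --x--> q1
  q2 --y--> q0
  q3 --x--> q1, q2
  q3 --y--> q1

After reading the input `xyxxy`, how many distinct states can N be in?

Start: {q0}
read x: {q0, q3}
read y: {q1, q2}
read x: {q0, q1, q2, q3}
read x: {q0, q1, q2, q3}
read y: {q0, q1, q2}
Final reachable set {q0, q1, q2} has 3 states.

3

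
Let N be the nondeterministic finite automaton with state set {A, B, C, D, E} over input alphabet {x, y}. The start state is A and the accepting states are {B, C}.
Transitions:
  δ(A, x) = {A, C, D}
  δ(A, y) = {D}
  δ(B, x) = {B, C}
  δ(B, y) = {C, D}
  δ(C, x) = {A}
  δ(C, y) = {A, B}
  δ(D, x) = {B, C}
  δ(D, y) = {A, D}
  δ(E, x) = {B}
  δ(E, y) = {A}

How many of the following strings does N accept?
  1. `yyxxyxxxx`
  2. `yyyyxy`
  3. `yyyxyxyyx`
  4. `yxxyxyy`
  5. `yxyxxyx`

`yyxxyxxxx`: accepted
`yyyyxy`: accepted
`yyyxyxyyx`: accepted
`yxxyxyy`: accepted
`yxyxxyx`: accepted

5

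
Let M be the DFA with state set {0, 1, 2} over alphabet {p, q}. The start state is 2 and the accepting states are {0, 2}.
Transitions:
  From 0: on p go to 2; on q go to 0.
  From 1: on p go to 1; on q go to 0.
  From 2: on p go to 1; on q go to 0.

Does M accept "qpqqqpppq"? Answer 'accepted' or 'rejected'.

accepted

2 --q--> 0
0 --p--> 2
2 --q--> 0
0 --q--> 0
0 --q--> 0
0 --p--> 2
2 --p--> 1
1 --p--> 1
1 --q--> 0
End in state 0, which is an accepting state.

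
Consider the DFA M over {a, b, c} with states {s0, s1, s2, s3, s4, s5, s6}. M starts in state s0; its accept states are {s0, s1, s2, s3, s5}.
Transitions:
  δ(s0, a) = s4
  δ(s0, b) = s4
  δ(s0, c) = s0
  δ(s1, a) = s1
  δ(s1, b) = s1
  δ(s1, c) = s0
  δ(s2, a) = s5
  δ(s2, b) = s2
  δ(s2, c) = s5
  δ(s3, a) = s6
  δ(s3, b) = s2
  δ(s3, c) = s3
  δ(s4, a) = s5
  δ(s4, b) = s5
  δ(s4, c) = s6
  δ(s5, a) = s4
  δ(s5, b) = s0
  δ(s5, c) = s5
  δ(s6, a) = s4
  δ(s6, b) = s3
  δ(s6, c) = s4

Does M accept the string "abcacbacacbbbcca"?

rejected

s0 --a--> s4
s4 --b--> s5
s5 --c--> s5
s5 --a--> s4
s4 --c--> s6
s6 --b--> s3
s3 --a--> s6
s6 --c--> s4
s4 --a--> s5
s5 --c--> s5
s5 --b--> s0
s0 --b--> s4
s4 --b--> s5
s5 --c--> s5
s5 --c--> s5
s5 --a--> s4
End in state s4, which is not an accepting state.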